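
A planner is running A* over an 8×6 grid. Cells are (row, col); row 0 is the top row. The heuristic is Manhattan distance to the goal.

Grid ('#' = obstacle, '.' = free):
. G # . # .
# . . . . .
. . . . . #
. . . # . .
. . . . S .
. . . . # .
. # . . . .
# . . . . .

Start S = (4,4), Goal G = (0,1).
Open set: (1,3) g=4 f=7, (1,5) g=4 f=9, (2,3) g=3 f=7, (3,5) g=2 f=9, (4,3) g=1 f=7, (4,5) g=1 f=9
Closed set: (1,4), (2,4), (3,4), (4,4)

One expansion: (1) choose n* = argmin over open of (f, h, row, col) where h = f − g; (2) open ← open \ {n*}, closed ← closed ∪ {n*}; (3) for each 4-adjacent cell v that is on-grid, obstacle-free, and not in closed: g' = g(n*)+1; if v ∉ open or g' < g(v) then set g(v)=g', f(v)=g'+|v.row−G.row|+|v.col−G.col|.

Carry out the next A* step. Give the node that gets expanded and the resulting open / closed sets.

step 1: expand (1,3) (f=7, h=3) → closed; open now [(0,3) g=5 f=7, (1,2) g=5 f=7, (1,5) g=4 f=9, (2,3) g=3 f=7, (3,5) g=2 f=9, (4,3) g=1 f=7, (4,5) g=1 f=9]

expanded=(1,3); open=[(0,3) g=5 f=7, (1,2) g=5 f=7, (1,5) g=4 f=9, (2,3) g=3 f=7, (3,5) g=2 f=9, (4,3) g=1 f=7, (4,5) g=1 f=9]; closed=[(1,3), (1,4), (2,4), (3,4), (4,4)]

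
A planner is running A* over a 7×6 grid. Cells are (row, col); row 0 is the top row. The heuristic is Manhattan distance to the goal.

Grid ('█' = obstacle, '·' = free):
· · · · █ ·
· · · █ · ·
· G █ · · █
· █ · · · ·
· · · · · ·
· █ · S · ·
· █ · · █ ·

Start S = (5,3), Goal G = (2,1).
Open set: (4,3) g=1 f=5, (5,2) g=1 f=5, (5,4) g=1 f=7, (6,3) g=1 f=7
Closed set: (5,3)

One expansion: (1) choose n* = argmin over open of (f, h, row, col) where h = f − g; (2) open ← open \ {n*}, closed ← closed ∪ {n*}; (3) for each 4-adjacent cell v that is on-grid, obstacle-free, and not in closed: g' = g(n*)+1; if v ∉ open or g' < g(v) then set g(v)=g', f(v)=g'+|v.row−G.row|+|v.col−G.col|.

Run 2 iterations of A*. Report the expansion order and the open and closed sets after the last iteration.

step 1: expand (4,3) (f=5, h=4) → closed; open now [(3,3) g=2 f=5, (4,2) g=2 f=5, (4,4) g=2 f=7, (5,2) g=1 f=5, (5,4) g=1 f=7, (6,3) g=1 f=7]
step 2: expand (3,3) (f=5, h=3) → closed; open now [(2,3) g=3 f=5, (3,2) g=3 f=5, (3,4) g=3 f=7, (4,2) g=2 f=5, (4,4) g=2 f=7, (5,2) g=1 f=5, (5,4) g=1 f=7, (6,3) g=1 f=7]

order=[(4,3) → (3,3)]; open=[(2,3) g=3 f=5, (3,2) g=3 f=5, (3,4) g=3 f=7, (4,2) g=2 f=5, (4,4) g=2 f=7, (5,2) g=1 f=5, (5,4) g=1 f=7, (6,3) g=1 f=7]; closed=[(3,3), (4,3), (5,3)]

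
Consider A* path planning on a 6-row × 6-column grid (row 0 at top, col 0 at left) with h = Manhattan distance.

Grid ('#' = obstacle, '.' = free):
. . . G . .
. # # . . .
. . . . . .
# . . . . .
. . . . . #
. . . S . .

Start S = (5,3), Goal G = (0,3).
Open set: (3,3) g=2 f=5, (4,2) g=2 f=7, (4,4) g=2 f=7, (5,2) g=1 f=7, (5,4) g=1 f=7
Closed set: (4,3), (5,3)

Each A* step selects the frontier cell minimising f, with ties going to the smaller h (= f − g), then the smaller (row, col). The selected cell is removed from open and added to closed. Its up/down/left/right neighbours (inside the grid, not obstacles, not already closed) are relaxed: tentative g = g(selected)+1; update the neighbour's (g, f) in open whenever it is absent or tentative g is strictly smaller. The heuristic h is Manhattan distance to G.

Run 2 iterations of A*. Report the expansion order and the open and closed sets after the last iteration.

order=[(3,3) → (2,3)]; open=[(1,3) g=4 f=5, (2,2) g=4 f=7, (2,4) g=4 f=7, (3,2) g=3 f=7, (3,4) g=3 f=7, (4,2) g=2 f=7, (4,4) g=2 f=7, (5,2) g=1 f=7, (5,4) g=1 f=7]; closed=[(2,3), (3,3), (4,3), (5,3)]

step 1: expand (3,3) (f=5, h=3) → closed; open now [(2,3) g=3 f=5, (3,2) g=3 f=7, (3,4) g=3 f=7, (4,2) g=2 f=7, (4,4) g=2 f=7, (5,2) g=1 f=7, (5,4) g=1 f=7]
step 2: expand (2,3) (f=5, h=2) → closed; open now [(1,3) g=4 f=5, (2,2) g=4 f=7, (2,4) g=4 f=7, (3,2) g=3 f=7, (3,4) g=3 f=7, (4,2) g=2 f=7, (4,4) g=2 f=7, (5,2) g=1 f=7, (5,4) g=1 f=7]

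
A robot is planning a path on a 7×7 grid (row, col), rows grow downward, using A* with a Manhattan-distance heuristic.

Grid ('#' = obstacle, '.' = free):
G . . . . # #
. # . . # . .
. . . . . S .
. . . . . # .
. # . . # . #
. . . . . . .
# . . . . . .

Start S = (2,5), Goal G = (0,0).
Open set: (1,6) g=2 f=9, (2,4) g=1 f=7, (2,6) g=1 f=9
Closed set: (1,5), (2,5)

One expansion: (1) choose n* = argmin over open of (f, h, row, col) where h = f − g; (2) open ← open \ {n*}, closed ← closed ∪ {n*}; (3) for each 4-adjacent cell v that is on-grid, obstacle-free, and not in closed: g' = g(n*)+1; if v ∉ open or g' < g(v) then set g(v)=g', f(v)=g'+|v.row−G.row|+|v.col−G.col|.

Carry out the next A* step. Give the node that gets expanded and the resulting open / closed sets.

expanded=(2,4); open=[(1,6) g=2 f=9, (2,3) g=2 f=7, (2,6) g=1 f=9, (3,4) g=2 f=9]; closed=[(1,5), (2,4), (2,5)]

step 1: expand (2,4) (f=7, h=6) → closed; open now [(1,6) g=2 f=9, (2,3) g=2 f=7, (2,6) g=1 f=9, (3,4) g=2 f=9]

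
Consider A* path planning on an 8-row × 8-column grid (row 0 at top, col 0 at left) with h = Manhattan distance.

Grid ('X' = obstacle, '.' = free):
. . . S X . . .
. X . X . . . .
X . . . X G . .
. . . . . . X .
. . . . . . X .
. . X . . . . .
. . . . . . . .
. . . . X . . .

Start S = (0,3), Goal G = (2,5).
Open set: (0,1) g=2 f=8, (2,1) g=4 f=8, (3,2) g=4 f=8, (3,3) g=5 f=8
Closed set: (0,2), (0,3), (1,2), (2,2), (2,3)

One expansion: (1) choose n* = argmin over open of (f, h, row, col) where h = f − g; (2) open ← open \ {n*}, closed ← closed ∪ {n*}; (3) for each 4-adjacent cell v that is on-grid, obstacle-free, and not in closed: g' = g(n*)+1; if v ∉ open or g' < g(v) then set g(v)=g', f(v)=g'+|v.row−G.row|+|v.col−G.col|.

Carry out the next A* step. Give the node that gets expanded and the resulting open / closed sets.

expanded=(3,3); open=[(0,1) g=2 f=8, (2,1) g=4 f=8, (3,2) g=4 f=8, (3,4) g=6 f=8, (4,3) g=6 f=10]; closed=[(0,2), (0,3), (1,2), (2,2), (2,3), (3,3)]

step 1: expand (3,3) (f=8, h=3) → closed; open now [(0,1) g=2 f=8, (2,1) g=4 f=8, (3,2) g=4 f=8, (3,4) g=6 f=8, (4,3) g=6 f=10]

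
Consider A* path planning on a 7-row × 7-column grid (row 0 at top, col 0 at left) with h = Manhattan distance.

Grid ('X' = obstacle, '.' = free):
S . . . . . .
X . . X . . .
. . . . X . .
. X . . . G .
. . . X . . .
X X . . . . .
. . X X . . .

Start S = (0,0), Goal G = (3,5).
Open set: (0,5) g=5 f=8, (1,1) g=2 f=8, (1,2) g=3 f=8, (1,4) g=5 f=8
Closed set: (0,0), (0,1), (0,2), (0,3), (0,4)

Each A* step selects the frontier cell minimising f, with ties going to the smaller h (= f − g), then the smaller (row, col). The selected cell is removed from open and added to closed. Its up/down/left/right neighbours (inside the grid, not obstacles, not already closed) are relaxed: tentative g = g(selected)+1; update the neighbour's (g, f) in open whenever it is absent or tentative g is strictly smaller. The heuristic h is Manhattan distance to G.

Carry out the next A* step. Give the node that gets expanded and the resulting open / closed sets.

step 1: expand (0,5) (f=8, h=3) → closed; open now [(0,6) g=6 f=10, (1,1) g=2 f=8, (1,2) g=3 f=8, (1,4) g=5 f=8, (1,5) g=6 f=8]

expanded=(0,5); open=[(0,6) g=6 f=10, (1,1) g=2 f=8, (1,2) g=3 f=8, (1,4) g=5 f=8, (1,5) g=6 f=8]; closed=[(0,0), (0,1), (0,2), (0,3), (0,4), (0,5)]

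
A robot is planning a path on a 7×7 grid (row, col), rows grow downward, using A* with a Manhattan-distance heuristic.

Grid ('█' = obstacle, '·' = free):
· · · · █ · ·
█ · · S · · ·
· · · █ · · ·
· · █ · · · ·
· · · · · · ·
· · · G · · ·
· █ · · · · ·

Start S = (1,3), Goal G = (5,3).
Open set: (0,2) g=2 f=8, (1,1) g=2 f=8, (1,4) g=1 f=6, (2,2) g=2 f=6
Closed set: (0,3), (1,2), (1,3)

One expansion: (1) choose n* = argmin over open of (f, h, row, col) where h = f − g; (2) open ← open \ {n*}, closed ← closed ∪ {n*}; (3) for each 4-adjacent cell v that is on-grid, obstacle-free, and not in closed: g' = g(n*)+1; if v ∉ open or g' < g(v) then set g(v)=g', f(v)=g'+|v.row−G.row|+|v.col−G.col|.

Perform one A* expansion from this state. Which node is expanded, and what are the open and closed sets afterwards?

step 1: expand (2,2) (f=6, h=4) → closed; open now [(0,2) g=2 f=8, (1,1) g=2 f=8, (1,4) g=1 f=6, (2,1) g=3 f=8]

expanded=(2,2); open=[(0,2) g=2 f=8, (1,1) g=2 f=8, (1,4) g=1 f=6, (2,1) g=3 f=8]; closed=[(0,3), (1,2), (1,3), (2,2)]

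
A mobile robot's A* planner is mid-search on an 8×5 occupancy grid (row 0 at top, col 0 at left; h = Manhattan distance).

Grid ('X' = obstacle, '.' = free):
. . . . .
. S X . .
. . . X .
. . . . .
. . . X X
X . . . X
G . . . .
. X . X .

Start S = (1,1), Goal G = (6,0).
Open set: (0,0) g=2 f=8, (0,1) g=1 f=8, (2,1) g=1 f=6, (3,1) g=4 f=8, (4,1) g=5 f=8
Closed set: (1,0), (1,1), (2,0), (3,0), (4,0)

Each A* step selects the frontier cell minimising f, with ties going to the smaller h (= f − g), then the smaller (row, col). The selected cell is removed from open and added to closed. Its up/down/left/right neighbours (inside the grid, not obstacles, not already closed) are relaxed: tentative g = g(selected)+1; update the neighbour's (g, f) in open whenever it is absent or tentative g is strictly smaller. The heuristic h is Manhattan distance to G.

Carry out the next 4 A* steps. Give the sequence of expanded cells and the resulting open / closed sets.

step 1: expand (2,1) (f=6, h=5) → closed; open now [(0,0) g=2 f=8, (0,1) g=1 f=8, (2,2) g=2 f=8, (3,1) g=2 f=6, (4,1) g=5 f=8]
step 2: expand (3,1) (f=6, h=4) → closed; open now [(0,0) g=2 f=8, (0,1) g=1 f=8, (2,2) g=2 f=8, (3,2) g=3 f=8, (4,1) g=3 f=6]
step 3: expand (4,1) (f=6, h=3) → closed; open now [(0,0) g=2 f=8, (0,1) g=1 f=8, (2,2) g=2 f=8, (3,2) g=3 f=8, (4,2) g=4 f=8, (5,1) g=4 f=6]
step 4: expand (5,1) (f=6, h=2) → closed; open now [(0,0) g=2 f=8, (0,1) g=1 f=8, (2,2) g=2 f=8, (3,2) g=3 f=8, (4,2) g=4 f=8, (5,2) g=5 f=8, (6,1) g=5 f=6]

order=[(2,1) → (3,1) → (4,1) → (5,1)]; open=[(0,0) g=2 f=8, (0,1) g=1 f=8, (2,2) g=2 f=8, (3,2) g=3 f=8, (4,2) g=4 f=8, (5,2) g=5 f=8, (6,1) g=5 f=6]; closed=[(1,0), (1,1), (2,0), (2,1), (3,0), (3,1), (4,0), (4,1), (5,1)]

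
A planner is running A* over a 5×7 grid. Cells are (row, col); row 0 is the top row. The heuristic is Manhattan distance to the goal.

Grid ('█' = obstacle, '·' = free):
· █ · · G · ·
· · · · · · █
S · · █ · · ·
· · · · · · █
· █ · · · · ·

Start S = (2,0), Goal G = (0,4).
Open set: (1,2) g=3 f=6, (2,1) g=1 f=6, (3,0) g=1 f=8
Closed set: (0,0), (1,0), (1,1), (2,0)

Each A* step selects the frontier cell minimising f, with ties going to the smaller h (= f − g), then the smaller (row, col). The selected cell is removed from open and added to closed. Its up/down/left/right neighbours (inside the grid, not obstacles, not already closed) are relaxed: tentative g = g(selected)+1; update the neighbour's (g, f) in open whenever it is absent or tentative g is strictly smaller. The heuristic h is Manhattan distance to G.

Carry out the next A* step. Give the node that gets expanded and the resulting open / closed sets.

step 1: expand (1,2) (f=6, h=3) → closed; open now [(0,2) g=4 f=6, (1,3) g=4 f=6, (2,1) g=1 f=6, (2,2) g=4 f=8, (3,0) g=1 f=8]

expanded=(1,2); open=[(0,2) g=4 f=6, (1,3) g=4 f=6, (2,1) g=1 f=6, (2,2) g=4 f=8, (3,0) g=1 f=8]; closed=[(0,0), (1,0), (1,1), (1,2), (2,0)]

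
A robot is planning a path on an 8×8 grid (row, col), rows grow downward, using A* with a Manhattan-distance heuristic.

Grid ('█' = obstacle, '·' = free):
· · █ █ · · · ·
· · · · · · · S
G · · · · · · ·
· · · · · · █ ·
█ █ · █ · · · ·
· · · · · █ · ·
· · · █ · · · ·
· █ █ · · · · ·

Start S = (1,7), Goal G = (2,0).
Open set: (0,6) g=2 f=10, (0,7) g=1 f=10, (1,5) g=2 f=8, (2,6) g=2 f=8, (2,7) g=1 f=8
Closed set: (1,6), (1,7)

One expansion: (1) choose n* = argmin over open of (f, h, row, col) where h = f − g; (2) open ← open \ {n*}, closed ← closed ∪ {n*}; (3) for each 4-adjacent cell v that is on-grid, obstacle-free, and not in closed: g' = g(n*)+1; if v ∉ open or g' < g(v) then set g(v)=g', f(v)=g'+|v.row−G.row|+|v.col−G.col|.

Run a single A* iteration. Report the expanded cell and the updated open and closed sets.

step 1: expand (1,5) (f=8, h=6) → closed; open now [(0,5) g=3 f=10, (0,6) g=2 f=10, (0,7) g=1 f=10, (1,4) g=3 f=8, (2,5) g=3 f=8, (2,6) g=2 f=8, (2,7) g=1 f=8]

expanded=(1,5); open=[(0,5) g=3 f=10, (0,6) g=2 f=10, (0,7) g=1 f=10, (1,4) g=3 f=8, (2,5) g=3 f=8, (2,6) g=2 f=8, (2,7) g=1 f=8]; closed=[(1,5), (1,6), (1,7)]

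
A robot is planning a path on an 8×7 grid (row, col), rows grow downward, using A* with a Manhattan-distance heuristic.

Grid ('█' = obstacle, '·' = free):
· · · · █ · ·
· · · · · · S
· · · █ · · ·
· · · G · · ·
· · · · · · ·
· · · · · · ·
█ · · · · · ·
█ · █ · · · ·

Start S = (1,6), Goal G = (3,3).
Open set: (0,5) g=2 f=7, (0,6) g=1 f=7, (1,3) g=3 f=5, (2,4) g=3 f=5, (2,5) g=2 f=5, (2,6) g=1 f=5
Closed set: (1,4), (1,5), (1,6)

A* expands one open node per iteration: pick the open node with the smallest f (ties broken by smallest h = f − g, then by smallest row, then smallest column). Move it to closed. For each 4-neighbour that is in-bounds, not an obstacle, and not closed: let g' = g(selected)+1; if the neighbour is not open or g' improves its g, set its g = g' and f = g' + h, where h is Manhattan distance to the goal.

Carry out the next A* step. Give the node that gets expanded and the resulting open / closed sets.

expanded=(1,3); open=[(0,3) g=4 f=7, (0,5) g=2 f=7, (0,6) g=1 f=7, (1,2) g=4 f=7, (2,4) g=3 f=5, (2,5) g=2 f=5, (2,6) g=1 f=5]; closed=[(1,3), (1,4), (1,5), (1,6)]

step 1: expand (1,3) (f=5, h=2) → closed; open now [(0,3) g=4 f=7, (0,5) g=2 f=7, (0,6) g=1 f=7, (1,2) g=4 f=7, (2,4) g=3 f=5, (2,5) g=2 f=5, (2,6) g=1 f=5]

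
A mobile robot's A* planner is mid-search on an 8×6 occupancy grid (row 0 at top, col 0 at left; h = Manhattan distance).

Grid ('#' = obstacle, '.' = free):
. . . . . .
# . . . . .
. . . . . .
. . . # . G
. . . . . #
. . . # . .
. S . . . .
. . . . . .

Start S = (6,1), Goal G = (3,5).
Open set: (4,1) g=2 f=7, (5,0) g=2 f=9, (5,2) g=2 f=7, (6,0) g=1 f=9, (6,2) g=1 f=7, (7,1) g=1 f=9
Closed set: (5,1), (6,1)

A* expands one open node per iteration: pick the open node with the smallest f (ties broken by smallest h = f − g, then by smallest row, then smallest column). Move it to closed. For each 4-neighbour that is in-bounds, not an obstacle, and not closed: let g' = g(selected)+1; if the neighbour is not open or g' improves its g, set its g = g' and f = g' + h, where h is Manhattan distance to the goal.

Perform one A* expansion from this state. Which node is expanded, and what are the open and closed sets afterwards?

expanded=(4,1); open=[(3,1) g=3 f=7, (4,0) g=3 f=9, (4,2) g=3 f=7, (5,0) g=2 f=9, (5,2) g=2 f=7, (6,0) g=1 f=9, (6,2) g=1 f=7, (7,1) g=1 f=9]; closed=[(4,1), (5,1), (6,1)]

step 1: expand (4,1) (f=7, h=5) → closed; open now [(3,1) g=3 f=7, (4,0) g=3 f=9, (4,2) g=3 f=7, (5,0) g=2 f=9, (5,2) g=2 f=7, (6,0) g=1 f=9, (6,2) g=1 f=7, (7,1) g=1 f=9]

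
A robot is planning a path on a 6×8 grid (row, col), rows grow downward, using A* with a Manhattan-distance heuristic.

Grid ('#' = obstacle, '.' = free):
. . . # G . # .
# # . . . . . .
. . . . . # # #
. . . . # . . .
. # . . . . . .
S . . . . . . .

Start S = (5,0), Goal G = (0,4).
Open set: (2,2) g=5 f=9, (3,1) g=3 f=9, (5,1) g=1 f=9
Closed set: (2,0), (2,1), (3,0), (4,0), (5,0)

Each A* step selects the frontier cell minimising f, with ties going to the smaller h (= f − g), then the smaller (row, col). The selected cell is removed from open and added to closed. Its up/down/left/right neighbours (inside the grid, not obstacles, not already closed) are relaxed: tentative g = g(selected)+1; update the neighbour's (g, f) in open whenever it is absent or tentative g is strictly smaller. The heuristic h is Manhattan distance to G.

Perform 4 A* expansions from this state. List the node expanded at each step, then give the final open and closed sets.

step 1: expand (2,2) (f=9, h=4) → closed; open now [(1,2) g=6 f=9, (2,3) g=6 f=9, (3,1) g=3 f=9, (3,2) g=6 f=11, (5,1) g=1 f=9]
step 2: expand (1,2) (f=9, h=3) → closed; open now [(0,2) g=7 f=9, (1,3) g=7 f=9, (2,3) g=6 f=9, (3,1) g=3 f=9, (3,2) g=6 f=11, (5,1) g=1 f=9]
step 3: expand (0,2) (f=9, h=2) → closed; open now [(0,1) g=8 f=11, (1,3) g=7 f=9, (2,3) g=6 f=9, (3,1) g=3 f=9, (3,2) g=6 f=11, (5,1) g=1 f=9]
step 4: expand (1,3) (f=9, h=2) → closed; open now [(0,1) g=8 f=11, (1,4) g=8 f=9, (2,3) g=6 f=9, (3,1) g=3 f=9, (3,2) g=6 f=11, (5,1) g=1 f=9]

order=[(2,2) → (1,2) → (0,2) → (1,3)]; open=[(0,1) g=8 f=11, (1,4) g=8 f=9, (2,3) g=6 f=9, (3,1) g=3 f=9, (3,2) g=6 f=11, (5,1) g=1 f=9]; closed=[(0,2), (1,2), (1,3), (2,0), (2,1), (2,2), (3,0), (4,0), (5,0)]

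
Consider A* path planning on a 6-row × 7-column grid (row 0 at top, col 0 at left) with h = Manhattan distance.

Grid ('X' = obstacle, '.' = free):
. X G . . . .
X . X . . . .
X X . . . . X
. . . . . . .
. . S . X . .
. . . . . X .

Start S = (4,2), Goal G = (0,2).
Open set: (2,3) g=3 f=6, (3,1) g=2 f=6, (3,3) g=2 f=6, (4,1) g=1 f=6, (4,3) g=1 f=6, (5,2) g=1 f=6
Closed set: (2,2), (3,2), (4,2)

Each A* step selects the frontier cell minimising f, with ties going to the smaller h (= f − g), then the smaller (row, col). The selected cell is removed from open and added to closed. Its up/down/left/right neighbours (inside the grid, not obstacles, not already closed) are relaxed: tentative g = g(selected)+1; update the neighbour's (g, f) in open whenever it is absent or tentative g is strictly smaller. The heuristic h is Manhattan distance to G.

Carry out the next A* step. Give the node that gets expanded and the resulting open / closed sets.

step 1: expand (2,3) (f=6, h=3) → closed; open now [(1,3) g=4 f=6, (2,4) g=4 f=8, (3,1) g=2 f=6, (3,3) g=2 f=6, (4,1) g=1 f=6, (4,3) g=1 f=6, (5,2) g=1 f=6]

expanded=(2,3); open=[(1,3) g=4 f=6, (2,4) g=4 f=8, (3,1) g=2 f=6, (3,3) g=2 f=6, (4,1) g=1 f=6, (4,3) g=1 f=6, (5,2) g=1 f=6]; closed=[(2,2), (2,3), (3,2), (4,2)]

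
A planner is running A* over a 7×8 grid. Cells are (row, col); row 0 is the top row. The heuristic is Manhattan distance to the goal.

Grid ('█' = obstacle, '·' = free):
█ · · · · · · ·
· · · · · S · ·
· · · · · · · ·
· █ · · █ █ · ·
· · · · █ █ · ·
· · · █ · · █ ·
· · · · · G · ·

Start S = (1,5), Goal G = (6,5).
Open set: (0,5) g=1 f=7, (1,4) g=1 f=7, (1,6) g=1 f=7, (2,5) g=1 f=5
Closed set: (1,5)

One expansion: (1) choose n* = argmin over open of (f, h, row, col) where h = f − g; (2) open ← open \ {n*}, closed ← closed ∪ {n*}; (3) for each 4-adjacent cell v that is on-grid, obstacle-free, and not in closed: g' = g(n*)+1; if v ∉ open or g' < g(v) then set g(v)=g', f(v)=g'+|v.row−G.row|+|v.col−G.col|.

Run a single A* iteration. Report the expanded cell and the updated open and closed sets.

step 1: expand (2,5) (f=5, h=4) → closed; open now [(0,5) g=1 f=7, (1,4) g=1 f=7, (1,6) g=1 f=7, (2,4) g=2 f=7, (2,6) g=2 f=7]

expanded=(2,5); open=[(0,5) g=1 f=7, (1,4) g=1 f=7, (1,6) g=1 f=7, (2,4) g=2 f=7, (2,6) g=2 f=7]; closed=[(1,5), (2,5)]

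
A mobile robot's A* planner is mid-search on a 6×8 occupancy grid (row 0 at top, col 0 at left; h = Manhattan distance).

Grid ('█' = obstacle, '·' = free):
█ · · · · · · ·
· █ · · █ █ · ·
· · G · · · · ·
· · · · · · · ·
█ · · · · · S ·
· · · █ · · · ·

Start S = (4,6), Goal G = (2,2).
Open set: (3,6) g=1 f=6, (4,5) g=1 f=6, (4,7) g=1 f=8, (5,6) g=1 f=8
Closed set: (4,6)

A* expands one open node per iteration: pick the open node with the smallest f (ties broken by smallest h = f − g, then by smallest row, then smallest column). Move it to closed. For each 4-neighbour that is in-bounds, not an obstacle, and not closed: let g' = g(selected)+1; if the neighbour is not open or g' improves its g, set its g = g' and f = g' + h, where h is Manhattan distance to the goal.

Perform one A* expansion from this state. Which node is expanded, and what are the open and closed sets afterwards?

expanded=(3,6); open=[(2,6) g=2 f=6, (3,5) g=2 f=6, (3,7) g=2 f=8, (4,5) g=1 f=6, (4,7) g=1 f=8, (5,6) g=1 f=8]; closed=[(3,6), (4,6)]

step 1: expand (3,6) (f=6, h=5) → closed; open now [(2,6) g=2 f=6, (3,5) g=2 f=6, (3,7) g=2 f=8, (4,5) g=1 f=6, (4,7) g=1 f=8, (5,6) g=1 f=8]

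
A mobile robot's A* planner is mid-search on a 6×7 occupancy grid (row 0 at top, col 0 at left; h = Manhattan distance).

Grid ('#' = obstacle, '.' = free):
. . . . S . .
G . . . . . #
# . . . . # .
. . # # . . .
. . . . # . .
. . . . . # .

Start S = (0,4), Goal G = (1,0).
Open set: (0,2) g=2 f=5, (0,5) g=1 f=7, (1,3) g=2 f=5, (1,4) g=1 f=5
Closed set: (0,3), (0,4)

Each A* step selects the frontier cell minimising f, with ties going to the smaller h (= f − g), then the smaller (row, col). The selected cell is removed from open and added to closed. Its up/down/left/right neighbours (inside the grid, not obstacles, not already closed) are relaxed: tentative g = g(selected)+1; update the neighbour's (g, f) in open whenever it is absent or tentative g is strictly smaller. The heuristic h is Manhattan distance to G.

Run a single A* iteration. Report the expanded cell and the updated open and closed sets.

step 1: expand (0,2) (f=5, h=3) → closed; open now [(0,1) g=3 f=5, (0,5) g=1 f=7, (1,2) g=3 f=5, (1,3) g=2 f=5, (1,4) g=1 f=5]

expanded=(0,2); open=[(0,1) g=3 f=5, (0,5) g=1 f=7, (1,2) g=3 f=5, (1,3) g=2 f=5, (1,4) g=1 f=5]; closed=[(0,2), (0,3), (0,4)]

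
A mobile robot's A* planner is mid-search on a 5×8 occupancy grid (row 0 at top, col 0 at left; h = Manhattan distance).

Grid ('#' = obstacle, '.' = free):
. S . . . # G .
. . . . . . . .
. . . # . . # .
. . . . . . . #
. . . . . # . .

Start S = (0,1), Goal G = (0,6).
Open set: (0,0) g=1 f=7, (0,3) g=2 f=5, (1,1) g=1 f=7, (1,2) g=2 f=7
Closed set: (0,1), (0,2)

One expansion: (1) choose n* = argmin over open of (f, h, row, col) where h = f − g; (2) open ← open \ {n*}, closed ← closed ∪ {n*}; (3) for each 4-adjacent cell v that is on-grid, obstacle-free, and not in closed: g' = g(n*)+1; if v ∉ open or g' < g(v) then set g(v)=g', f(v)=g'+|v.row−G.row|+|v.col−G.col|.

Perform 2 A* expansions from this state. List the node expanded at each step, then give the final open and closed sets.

order=[(0,3) → (0,4)]; open=[(0,0) g=1 f=7, (1,1) g=1 f=7, (1,2) g=2 f=7, (1,3) g=3 f=7, (1,4) g=4 f=7]; closed=[(0,1), (0,2), (0,3), (0,4)]

step 1: expand (0,3) (f=5, h=3) → closed; open now [(0,0) g=1 f=7, (0,4) g=3 f=5, (1,1) g=1 f=7, (1,2) g=2 f=7, (1,3) g=3 f=7]
step 2: expand (0,4) (f=5, h=2) → closed; open now [(0,0) g=1 f=7, (1,1) g=1 f=7, (1,2) g=2 f=7, (1,3) g=3 f=7, (1,4) g=4 f=7]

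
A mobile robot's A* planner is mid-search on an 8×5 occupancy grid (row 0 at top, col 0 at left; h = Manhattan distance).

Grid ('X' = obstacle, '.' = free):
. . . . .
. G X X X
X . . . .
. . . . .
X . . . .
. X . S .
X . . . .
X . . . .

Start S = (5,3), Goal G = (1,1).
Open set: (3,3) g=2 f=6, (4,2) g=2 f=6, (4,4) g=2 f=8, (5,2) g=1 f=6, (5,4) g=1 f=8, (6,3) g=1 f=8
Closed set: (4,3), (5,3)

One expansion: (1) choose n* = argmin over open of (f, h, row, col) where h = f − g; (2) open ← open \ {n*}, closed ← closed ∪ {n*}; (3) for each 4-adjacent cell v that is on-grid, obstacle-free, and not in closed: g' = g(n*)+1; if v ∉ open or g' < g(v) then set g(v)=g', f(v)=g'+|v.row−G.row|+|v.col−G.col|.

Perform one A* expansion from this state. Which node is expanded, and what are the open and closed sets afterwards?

step 1: expand (3,3) (f=6, h=4) → closed; open now [(2,3) g=3 f=6, (3,2) g=3 f=6, (3,4) g=3 f=8, (4,2) g=2 f=6, (4,4) g=2 f=8, (5,2) g=1 f=6, (5,4) g=1 f=8, (6,3) g=1 f=8]

expanded=(3,3); open=[(2,3) g=3 f=6, (3,2) g=3 f=6, (3,4) g=3 f=8, (4,2) g=2 f=6, (4,4) g=2 f=8, (5,2) g=1 f=6, (5,4) g=1 f=8, (6,3) g=1 f=8]; closed=[(3,3), (4,3), (5,3)]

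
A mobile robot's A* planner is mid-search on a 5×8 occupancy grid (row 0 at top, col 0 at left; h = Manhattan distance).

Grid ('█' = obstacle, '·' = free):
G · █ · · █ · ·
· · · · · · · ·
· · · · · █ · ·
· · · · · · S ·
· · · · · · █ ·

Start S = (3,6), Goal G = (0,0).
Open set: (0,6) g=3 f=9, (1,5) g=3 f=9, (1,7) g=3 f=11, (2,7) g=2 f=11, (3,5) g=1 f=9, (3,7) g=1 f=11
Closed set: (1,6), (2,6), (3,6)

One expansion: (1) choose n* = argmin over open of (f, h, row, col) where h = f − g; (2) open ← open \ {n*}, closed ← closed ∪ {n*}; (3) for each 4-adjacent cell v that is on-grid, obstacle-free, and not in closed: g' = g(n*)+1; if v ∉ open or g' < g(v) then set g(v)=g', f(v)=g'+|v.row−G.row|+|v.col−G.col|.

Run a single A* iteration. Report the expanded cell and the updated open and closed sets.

expanded=(0,6); open=[(0,7) g=4 f=11, (1,5) g=3 f=9, (1,7) g=3 f=11, (2,7) g=2 f=11, (3,5) g=1 f=9, (3,7) g=1 f=11]; closed=[(0,6), (1,6), (2,6), (3,6)]

step 1: expand (0,6) (f=9, h=6) → closed; open now [(0,7) g=4 f=11, (1,5) g=3 f=9, (1,7) g=3 f=11, (2,7) g=2 f=11, (3,5) g=1 f=9, (3,7) g=1 f=11]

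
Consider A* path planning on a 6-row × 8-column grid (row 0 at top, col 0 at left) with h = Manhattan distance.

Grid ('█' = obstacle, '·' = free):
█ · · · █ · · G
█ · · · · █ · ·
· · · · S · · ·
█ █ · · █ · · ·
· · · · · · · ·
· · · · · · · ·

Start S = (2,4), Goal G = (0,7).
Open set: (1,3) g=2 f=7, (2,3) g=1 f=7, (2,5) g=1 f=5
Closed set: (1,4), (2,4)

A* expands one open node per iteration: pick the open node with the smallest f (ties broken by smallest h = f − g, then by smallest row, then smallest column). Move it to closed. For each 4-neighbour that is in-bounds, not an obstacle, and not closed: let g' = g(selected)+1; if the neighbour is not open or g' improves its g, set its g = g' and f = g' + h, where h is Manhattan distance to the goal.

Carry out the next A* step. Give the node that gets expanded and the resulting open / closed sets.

step 1: expand (2,5) (f=5, h=4) → closed; open now [(1,3) g=2 f=7, (2,3) g=1 f=7, (2,6) g=2 f=5, (3,5) g=2 f=7]

expanded=(2,5); open=[(1,3) g=2 f=7, (2,3) g=1 f=7, (2,6) g=2 f=5, (3,5) g=2 f=7]; closed=[(1,4), (2,4), (2,5)]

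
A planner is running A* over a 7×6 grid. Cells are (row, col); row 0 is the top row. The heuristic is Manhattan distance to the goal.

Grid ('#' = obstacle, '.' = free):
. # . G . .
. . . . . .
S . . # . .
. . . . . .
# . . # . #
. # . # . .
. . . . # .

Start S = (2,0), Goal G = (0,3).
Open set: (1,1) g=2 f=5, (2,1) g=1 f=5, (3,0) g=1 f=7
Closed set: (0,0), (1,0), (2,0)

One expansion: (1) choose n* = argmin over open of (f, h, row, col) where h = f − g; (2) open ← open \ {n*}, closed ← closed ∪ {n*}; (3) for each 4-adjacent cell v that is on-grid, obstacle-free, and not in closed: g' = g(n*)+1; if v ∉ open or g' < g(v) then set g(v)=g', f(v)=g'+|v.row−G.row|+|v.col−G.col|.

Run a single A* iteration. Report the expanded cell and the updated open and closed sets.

expanded=(1,1); open=[(1,2) g=3 f=5, (2,1) g=1 f=5, (3,0) g=1 f=7]; closed=[(0,0), (1,0), (1,1), (2,0)]

step 1: expand (1,1) (f=5, h=3) → closed; open now [(1,2) g=3 f=5, (2,1) g=1 f=5, (3,0) g=1 f=7]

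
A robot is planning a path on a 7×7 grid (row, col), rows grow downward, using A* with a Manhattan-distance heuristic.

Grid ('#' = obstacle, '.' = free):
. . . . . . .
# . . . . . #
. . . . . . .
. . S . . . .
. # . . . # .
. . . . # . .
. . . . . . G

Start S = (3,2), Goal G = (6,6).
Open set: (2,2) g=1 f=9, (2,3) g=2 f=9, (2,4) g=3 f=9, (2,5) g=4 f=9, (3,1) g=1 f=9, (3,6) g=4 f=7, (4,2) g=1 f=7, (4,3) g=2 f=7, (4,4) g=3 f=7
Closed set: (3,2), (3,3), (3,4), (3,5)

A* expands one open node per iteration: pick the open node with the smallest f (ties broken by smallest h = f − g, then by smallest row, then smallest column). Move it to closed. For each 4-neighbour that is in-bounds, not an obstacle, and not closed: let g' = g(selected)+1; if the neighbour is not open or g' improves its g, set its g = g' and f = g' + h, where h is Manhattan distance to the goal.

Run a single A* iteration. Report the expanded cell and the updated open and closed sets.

expanded=(3,6); open=[(2,2) g=1 f=9, (2,3) g=2 f=9, (2,4) g=3 f=9, (2,5) g=4 f=9, (2,6) g=5 f=9, (3,1) g=1 f=9, (4,2) g=1 f=7, (4,3) g=2 f=7, (4,4) g=3 f=7, (4,6) g=5 f=7]; closed=[(3,2), (3,3), (3,4), (3,5), (3,6)]

step 1: expand (3,6) (f=7, h=3) → closed; open now [(2,2) g=1 f=9, (2,3) g=2 f=9, (2,4) g=3 f=9, (2,5) g=4 f=9, (2,6) g=5 f=9, (3,1) g=1 f=9, (4,2) g=1 f=7, (4,3) g=2 f=7, (4,4) g=3 f=7, (4,6) g=5 f=7]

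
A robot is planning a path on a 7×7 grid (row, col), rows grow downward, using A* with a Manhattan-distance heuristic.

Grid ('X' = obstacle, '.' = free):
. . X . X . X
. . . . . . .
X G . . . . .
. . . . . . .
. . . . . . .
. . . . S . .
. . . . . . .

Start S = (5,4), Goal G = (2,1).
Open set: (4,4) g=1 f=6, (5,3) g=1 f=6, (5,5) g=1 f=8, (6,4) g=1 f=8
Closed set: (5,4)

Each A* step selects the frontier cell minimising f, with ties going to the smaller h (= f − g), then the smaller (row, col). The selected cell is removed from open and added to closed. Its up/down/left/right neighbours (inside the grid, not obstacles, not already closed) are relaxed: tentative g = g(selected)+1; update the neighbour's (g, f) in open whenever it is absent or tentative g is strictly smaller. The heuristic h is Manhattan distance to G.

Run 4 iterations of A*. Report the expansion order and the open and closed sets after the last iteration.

order=[(4,4) → (3,4) → (2,4) → (2,3)]; open=[(1,3) g=5 f=8, (1,4) g=4 f=8, (2,2) g=5 f=6, (2,5) g=4 f=8, (3,3) g=3 f=6, (3,5) g=3 f=8, (4,3) g=2 f=6, (4,5) g=2 f=8, (5,3) g=1 f=6, (5,5) g=1 f=8, (6,4) g=1 f=8]; closed=[(2,3), (2,4), (3,4), (4,4), (5,4)]

step 1: expand (4,4) (f=6, h=5) → closed; open now [(3,4) g=2 f=6, (4,3) g=2 f=6, (4,5) g=2 f=8, (5,3) g=1 f=6, (5,5) g=1 f=8, (6,4) g=1 f=8]
step 2: expand (3,4) (f=6, h=4) → closed; open now [(2,4) g=3 f=6, (3,3) g=3 f=6, (3,5) g=3 f=8, (4,3) g=2 f=6, (4,5) g=2 f=8, (5,3) g=1 f=6, (5,5) g=1 f=8, (6,4) g=1 f=8]
step 3: expand (2,4) (f=6, h=3) → closed; open now [(1,4) g=4 f=8, (2,3) g=4 f=6, (2,5) g=4 f=8, (3,3) g=3 f=6, (3,5) g=3 f=8, (4,3) g=2 f=6, (4,5) g=2 f=8, (5,3) g=1 f=6, (5,5) g=1 f=8, (6,4) g=1 f=8]
step 4: expand (2,3) (f=6, h=2) → closed; open now [(1,3) g=5 f=8, (1,4) g=4 f=8, (2,2) g=5 f=6, (2,5) g=4 f=8, (3,3) g=3 f=6, (3,5) g=3 f=8, (4,3) g=2 f=6, (4,5) g=2 f=8, (5,3) g=1 f=6, (5,5) g=1 f=8, (6,4) g=1 f=8]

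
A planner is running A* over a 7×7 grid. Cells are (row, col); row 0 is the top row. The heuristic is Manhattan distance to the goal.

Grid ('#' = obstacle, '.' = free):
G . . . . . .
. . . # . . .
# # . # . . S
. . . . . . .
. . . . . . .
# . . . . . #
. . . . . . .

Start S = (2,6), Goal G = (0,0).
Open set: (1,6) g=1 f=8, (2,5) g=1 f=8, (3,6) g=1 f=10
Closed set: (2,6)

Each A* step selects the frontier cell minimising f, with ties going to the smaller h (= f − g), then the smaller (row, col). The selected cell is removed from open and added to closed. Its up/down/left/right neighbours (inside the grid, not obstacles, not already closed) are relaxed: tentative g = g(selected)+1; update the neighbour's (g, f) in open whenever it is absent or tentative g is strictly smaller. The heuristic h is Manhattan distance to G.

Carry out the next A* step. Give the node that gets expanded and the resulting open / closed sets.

step 1: expand (1,6) (f=8, h=7) → closed; open now [(0,6) g=2 f=8, (1,5) g=2 f=8, (2,5) g=1 f=8, (3,6) g=1 f=10]

expanded=(1,6); open=[(0,6) g=2 f=8, (1,5) g=2 f=8, (2,5) g=1 f=8, (3,6) g=1 f=10]; closed=[(1,6), (2,6)]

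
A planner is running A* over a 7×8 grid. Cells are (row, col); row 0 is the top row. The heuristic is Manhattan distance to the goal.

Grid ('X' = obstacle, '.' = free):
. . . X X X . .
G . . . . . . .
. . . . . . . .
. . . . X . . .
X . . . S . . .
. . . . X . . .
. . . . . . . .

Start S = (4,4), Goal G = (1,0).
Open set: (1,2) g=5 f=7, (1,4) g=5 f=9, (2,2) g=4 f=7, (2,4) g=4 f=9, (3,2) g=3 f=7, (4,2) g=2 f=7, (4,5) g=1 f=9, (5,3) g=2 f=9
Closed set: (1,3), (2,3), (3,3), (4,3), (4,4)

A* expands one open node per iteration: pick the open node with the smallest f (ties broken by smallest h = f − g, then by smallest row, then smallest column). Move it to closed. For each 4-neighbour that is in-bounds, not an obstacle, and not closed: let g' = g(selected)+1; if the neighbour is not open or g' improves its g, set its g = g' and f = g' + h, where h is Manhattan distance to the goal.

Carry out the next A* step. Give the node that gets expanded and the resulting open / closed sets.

expanded=(1,2); open=[(0,2) g=6 f=9, (1,1) g=6 f=7, (1,4) g=5 f=9, (2,2) g=4 f=7, (2,4) g=4 f=9, (3,2) g=3 f=7, (4,2) g=2 f=7, (4,5) g=1 f=9, (5,3) g=2 f=9]; closed=[(1,2), (1,3), (2,3), (3,3), (4,3), (4,4)]

step 1: expand (1,2) (f=7, h=2) → closed; open now [(0,2) g=6 f=9, (1,1) g=6 f=7, (1,4) g=5 f=9, (2,2) g=4 f=7, (2,4) g=4 f=9, (3,2) g=3 f=7, (4,2) g=2 f=7, (4,5) g=1 f=9, (5,3) g=2 f=9]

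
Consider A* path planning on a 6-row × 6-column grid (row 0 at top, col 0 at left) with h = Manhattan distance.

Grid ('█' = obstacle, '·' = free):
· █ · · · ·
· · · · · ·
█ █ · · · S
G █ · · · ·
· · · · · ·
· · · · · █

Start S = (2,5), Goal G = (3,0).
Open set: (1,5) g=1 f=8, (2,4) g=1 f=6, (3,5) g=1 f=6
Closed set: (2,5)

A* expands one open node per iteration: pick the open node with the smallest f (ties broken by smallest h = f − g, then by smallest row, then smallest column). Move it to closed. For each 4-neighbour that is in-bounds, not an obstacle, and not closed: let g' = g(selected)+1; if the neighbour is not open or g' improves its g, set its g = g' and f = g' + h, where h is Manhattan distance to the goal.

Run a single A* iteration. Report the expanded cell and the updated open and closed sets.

expanded=(2,4); open=[(1,4) g=2 f=8, (1,5) g=1 f=8, (2,3) g=2 f=6, (3,4) g=2 f=6, (3,5) g=1 f=6]; closed=[(2,4), (2,5)]

step 1: expand (2,4) (f=6, h=5) → closed; open now [(1,4) g=2 f=8, (1,5) g=1 f=8, (2,3) g=2 f=6, (3,4) g=2 f=6, (3,5) g=1 f=6]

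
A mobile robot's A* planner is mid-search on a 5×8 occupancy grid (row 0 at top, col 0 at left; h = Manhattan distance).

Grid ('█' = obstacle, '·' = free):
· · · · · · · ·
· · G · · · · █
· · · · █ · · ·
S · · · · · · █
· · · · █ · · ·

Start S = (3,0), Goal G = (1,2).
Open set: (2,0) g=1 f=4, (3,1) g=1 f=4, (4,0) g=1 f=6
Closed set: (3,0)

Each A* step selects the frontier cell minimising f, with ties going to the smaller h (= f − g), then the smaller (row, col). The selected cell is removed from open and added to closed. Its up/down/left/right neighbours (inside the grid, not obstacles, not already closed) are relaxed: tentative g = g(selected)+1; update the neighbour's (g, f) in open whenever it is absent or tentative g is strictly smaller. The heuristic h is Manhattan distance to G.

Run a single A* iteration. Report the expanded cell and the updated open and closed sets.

expanded=(2,0); open=[(1,0) g=2 f=4, (2,1) g=2 f=4, (3,1) g=1 f=4, (4,0) g=1 f=6]; closed=[(2,0), (3,0)]

step 1: expand (2,0) (f=4, h=3) → closed; open now [(1,0) g=2 f=4, (2,1) g=2 f=4, (3,1) g=1 f=4, (4,0) g=1 f=6]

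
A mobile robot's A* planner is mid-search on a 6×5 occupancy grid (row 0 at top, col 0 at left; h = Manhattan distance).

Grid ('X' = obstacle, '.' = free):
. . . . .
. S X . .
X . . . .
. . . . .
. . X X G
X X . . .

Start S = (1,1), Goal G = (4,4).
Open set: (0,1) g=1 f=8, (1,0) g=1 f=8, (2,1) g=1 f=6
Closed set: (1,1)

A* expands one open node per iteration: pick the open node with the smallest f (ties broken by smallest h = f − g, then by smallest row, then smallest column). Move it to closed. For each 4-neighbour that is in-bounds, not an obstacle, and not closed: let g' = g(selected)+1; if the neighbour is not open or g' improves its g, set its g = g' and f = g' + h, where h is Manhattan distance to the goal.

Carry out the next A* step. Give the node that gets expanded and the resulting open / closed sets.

expanded=(2,1); open=[(0,1) g=1 f=8, (1,0) g=1 f=8, (2,2) g=2 f=6, (3,1) g=2 f=6]; closed=[(1,1), (2,1)]

step 1: expand (2,1) (f=6, h=5) → closed; open now [(0,1) g=1 f=8, (1,0) g=1 f=8, (2,2) g=2 f=6, (3,1) g=2 f=6]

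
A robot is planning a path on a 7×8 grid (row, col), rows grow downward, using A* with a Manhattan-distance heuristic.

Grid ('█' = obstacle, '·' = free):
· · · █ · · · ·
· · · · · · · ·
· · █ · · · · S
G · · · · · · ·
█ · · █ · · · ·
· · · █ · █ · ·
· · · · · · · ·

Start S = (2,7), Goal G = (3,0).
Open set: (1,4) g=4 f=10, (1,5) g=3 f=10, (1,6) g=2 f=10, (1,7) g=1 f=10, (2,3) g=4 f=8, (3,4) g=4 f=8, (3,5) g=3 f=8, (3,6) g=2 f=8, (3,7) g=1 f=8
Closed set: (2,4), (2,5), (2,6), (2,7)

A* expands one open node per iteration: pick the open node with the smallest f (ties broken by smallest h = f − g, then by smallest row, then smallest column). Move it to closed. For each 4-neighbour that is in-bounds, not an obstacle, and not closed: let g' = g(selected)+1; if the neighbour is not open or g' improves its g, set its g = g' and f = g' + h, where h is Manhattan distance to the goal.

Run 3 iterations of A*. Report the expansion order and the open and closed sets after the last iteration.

step 1: expand (2,3) (f=8, h=4) → closed; open now [(1,3) g=5 f=10, (1,4) g=4 f=10, (1,5) g=3 f=10, (1,6) g=2 f=10, (1,7) g=1 f=10, (3,3) g=5 f=8, (3,4) g=4 f=8, (3,5) g=3 f=8, (3,6) g=2 f=8, (3,7) g=1 f=8]
step 2: expand (3,3) (f=8, h=3) → closed; open now [(1,3) g=5 f=10, (1,4) g=4 f=10, (1,5) g=3 f=10, (1,6) g=2 f=10, (1,7) g=1 f=10, (3,2) g=6 f=8, (3,4) g=4 f=8, (3,5) g=3 f=8, (3,6) g=2 f=8, (3,7) g=1 f=8]
step 3: expand (3,2) (f=8, h=2) → closed; open now [(1,3) g=5 f=10, (1,4) g=4 f=10, (1,5) g=3 f=10, (1,6) g=2 f=10, (1,7) g=1 f=10, (3,1) g=7 f=8, (3,4) g=4 f=8, (3,5) g=3 f=8, (3,6) g=2 f=8, (3,7) g=1 f=8, (4,2) g=7 f=10]

order=[(2,3) → (3,3) → (3,2)]; open=[(1,3) g=5 f=10, (1,4) g=4 f=10, (1,5) g=3 f=10, (1,6) g=2 f=10, (1,7) g=1 f=10, (3,1) g=7 f=8, (3,4) g=4 f=8, (3,5) g=3 f=8, (3,6) g=2 f=8, (3,7) g=1 f=8, (4,2) g=7 f=10]; closed=[(2,3), (2,4), (2,5), (2,6), (2,7), (3,2), (3,3)]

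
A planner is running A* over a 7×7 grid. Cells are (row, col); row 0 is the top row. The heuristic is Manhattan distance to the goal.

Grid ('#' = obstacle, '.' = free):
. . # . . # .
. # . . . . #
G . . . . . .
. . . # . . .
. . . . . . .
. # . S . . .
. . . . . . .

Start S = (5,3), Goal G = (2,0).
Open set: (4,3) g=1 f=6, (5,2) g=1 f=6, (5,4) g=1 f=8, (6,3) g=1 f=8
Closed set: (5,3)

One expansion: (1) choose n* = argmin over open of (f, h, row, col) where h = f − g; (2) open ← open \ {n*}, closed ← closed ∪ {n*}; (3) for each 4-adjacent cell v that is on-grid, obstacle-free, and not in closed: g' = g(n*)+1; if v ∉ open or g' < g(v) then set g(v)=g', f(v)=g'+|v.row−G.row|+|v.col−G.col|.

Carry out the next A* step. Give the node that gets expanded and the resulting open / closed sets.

step 1: expand (4,3) (f=6, h=5) → closed; open now [(4,2) g=2 f=6, (4,4) g=2 f=8, (5,2) g=1 f=6, (5,4) g=1 f=8, (6,3) g=1 f=8]

expanded=(4,3); open=[(4,2) g=2 f=6, (4,4) g=2 f=8, (5,2) g=1 f=6, (5,4) g=1 f=8, (6,3) g=1 f=8]; closed=[(4,3), (5,3)]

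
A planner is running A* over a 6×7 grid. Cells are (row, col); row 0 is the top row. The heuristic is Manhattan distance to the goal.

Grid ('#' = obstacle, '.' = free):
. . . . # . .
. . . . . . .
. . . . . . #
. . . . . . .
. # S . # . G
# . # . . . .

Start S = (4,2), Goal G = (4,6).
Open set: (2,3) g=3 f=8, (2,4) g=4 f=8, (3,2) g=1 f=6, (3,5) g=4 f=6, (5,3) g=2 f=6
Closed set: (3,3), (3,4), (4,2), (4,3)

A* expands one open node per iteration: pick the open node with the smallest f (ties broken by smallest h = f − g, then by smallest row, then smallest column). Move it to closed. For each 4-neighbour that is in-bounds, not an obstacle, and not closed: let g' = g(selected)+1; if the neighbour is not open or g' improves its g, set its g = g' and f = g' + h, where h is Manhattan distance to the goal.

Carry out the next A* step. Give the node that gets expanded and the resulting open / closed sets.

expanded=(3,5); open=[(2,3) g=3 f=8, (2,4) g=4 f=8, (2,5) g=5 f=8, (3,2) g=1 f=6, (3,6) g=5 f=6, (4,5) g=5 f=6, (5,3) g=2 f=6]; closed=[(3,3), (3,4), (3,5), (4,2), (4,3)]

step 1: expand (3,5) (f=6, h=2) → closed; open now [(2,3) g=3 f=8, (2,4) g=4 f=8, (2,5) g=5 f=8, (3,2) g=1 f=6, (3,6) g=5 f=6, (4,5) g=5 f=6, (5,3) g=2 f=6]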